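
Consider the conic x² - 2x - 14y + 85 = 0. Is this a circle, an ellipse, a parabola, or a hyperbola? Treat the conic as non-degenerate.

parabola

No xy term. Coefficients of x² and y² are A = 1, C = 0.
Exactly one squared variable ⇒ parabola.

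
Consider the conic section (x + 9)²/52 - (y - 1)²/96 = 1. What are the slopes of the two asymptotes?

2√78/13 and -2√78/13

Center (-9, 1). The positive term is the x-term, so the transverse axis is horizontal; a² = 52, b² = 96.
For a horizontal hyperbola the asymptotes have slope ±b/a.
Here that is ±4√6/2√13 = ±2√78/13.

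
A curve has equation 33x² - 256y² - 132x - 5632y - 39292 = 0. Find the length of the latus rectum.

Group the x- and y-terms: 33(x² - 4x) -256(y² + 22y) = 39292
Complete the square: 33(x - 2)² -256(y + 11)² = 39292 + 132 - 30976 = 8448
Divide by 8448: (x - 2)²/256 - (y + 11)²/33 = 1
Hyperbola, center (2, -11), transverse axis horizontal; a² = 256, b² = 33.
Latus rectum length = 2b²/a = 2·33/16 = 33/8.

33/8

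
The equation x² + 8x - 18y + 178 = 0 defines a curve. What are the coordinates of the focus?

(-4, 27/2)

Only x is squared. Complete the square in x: (x + 4)² = 18(y - 9).
Vertex (-4, 9); 4p = 18 so p = 9/2. Opens up.
Focus is p units from the vertex along the axis: (h, k + p).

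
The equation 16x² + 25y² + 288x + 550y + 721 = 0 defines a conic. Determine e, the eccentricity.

Collect terms: 16(x² + 18x) + 25(y² + 22y) = -721
Complete the square in x and y: 16(x + 9)² + 25(y + 11)² = -721 + 1296 + 3025 = 3600
Dividing both sides by 3600: (x + 9)²/225 + (y + 11)²/144 = 1
Ellipse, center (-9, -11), major axis horizontal; a² = 225, b² = 144.
c² = a² - b² = 81, so c = 9.
e = c/a = 9/15 = 3/5.

e = 3/5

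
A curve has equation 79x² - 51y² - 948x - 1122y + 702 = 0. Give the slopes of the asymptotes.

√4029/51 and -√4029/51

Group: 79(x² - 12x) -51(y² + 22y) = -702
Complete the square: 79(x - 6)² -51(y + 11)² = -702 + 2844 - 6171 = -4029
Divide by -4029: (y + 11)²/79 - (x - 6)²/51 = 1
Hyperbola, center (6, -11), transverse axis vertical; a² = 79, b² = 51.
For a vertical hyperbola the asymptotes have slope ±a/b.
Here that is ±√79/√51 = ±√4029/51.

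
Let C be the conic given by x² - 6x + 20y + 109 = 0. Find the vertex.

Only x is squared. Complete the square in x: (x - 3)² = -20(y + 5).
Vertex (3, -5); 4p = -20 so p = -5. Opens down.

(3, -5)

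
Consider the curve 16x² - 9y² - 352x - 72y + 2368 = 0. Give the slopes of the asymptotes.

Group the x- and y-terms: 16(x² - 22x) -9(y² + 8y) = -2368
16(x - 11)² -9(y + 4)² = -2368 + 1936 - 144 = -576
Divide through by -576 to get (y + 4)²/64 - (x - 11)²/36 = 1.
Hyperbola, center (11, -4), transverse axis vertical; a² = 64, b² = 36.
For a vertical hyperbola the asymptotes have slope ±a/b.
Here that is ±8/6 = ±4/3.

4/3 and -4/3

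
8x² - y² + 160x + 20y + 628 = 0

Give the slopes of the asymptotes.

Collect terms: 8(x² + 20x) -(y² - 20y) = -628
Complete the square: 8(x + 10)² -(y - 10)² = -628 + 800 - 100 = 72
Dividing both sides by 72: (x + 10)²/9 - (y - 10)²/72 = 1
Hyperbola, center (-10, 10), transverse axis horizontal; a² = 9, b² = 72.
For a horizontal hyperbola the asymptotes have slope ±b/a.
Here that is ±6√2/3 = ±2√2.

2√2 and -2√2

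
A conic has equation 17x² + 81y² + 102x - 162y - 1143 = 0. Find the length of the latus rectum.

Group: 17(x² + 6x) + 81(y² - 2y) = 1143
Complete the square: 17(x + 3)² + 81(y - 1)² = 1143 + 153 + 81 = 1377
Dividing both sides by 1377: (x + 3)²/81 + (y - 1)²/17 = 1
Ellipse, center (-3, 1), major axis horizontal; a² = 81, b² = 17.
Latus rectum length = 2b²/a = 2·17/9 = 34/9.

34/9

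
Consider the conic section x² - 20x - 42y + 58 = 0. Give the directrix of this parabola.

Only x is squared. Complete the square in x: (x - 10)² = 42(y + 1).
Vertex (10, -1); 4p = 42 so p = 21/2. Opens up.
Directrix is the horizontal line y = k − p = -1 − (21/2) = -23/2.

y = -23/2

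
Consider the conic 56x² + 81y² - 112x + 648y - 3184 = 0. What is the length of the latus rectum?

Collect terms: 56(x² - 2x) + 81(y² + 8y) = 3184
56(x - 1)² + 81(y + 4)² = 3184 + 56 + 1296 = 4536
Divide by 4536: (x - 1)²/81 + (y + 4)²/56 = 1
Ellipse, center (1, -4), major axis horizontal; a² = 81, b² = 56.
Latus rectum length = 2b²/a = 2·56/9 = 112/9.

112/9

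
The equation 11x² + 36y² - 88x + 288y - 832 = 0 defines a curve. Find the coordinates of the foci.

Group the x- and y-terms: 11(x² - 8x) + 36(y² + 8y) = 832
11(x - 4)² + 36(y + 4)² = 832 + 176 + 576 = 1584
Divide by 1584: (x - 4)²/144 + (y + 4)²/44 = 1
Ellipse, center (4, -4), major axis horizontal; a² = 144, b² = 44.
c² = a² - b² = 144 - 44 = 100, so c = 10.
Foci lie on the horizontal axis through the center: (h ± c, k).

(-6, -4) and (14, -4)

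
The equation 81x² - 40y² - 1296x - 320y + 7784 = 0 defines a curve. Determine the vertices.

Rearranging, 81(x² - 16x) -40(y² + 8y) = -7784.
Complete the square: 81(x - 8)² -40(y + 4)² = -7784 + 5184 - 640 = -3240
Dividing both sides by -3240: (y + 4)²/81 - (x - 8)²/40 = 1
Hyperbola, center (8, -4), transverse axis vertical; a² = 81, b² = 40.
a = 9. Vertices at (h, k ± a).

(8, -13) and (8, 5)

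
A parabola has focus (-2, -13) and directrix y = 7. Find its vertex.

(-2, -3)

The vertex is the midpoint between the focus and the directrix along the axis of symmetry.
Axis is vertical (directrix is horizontal). Vertex y-coordinate = (-13 + 7)/2 = -3; x-coordinate = -2.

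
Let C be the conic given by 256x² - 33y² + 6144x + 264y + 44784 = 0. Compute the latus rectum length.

Group: 256(x² + 24x) -33(y² - 8y) = -44784
256(x + 12)² -33(y - 4)² = -44784 + 36864 - 528 = -8448
Divide by -8448: (y - 4)²/256 - (x + 12)²/33 = 1
Hyperbola, center (-12, 4), transverse axis vertical; a² = 256, b² = 33.
Latus rectum length = 2b²/a = 2·33/16 = 33/8.

33/8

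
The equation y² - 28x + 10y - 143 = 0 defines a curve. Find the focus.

Only y is squared. Complete the square in y: (y + 5)² = 28(x + 6).
Vertex (-6, -5); 4p = 28 so p = 7. Opens right.
Focus is p units from the vertex along the axis: (h + p, k).

(1, -5)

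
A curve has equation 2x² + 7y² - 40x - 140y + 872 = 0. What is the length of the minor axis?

Group the x- and y-terms: 2(x² - 20x) + 7(y² - 20y) = -872
2(x - 10)² + 7(y - 10)² = -872 + 200 + 700 = 28
Divide through by 28 to get (x - 10)²/14 + (y - 10)²/4 = 1.
Ellipse, center (10, 10), major axis horizontal; a² = 14, b² = 4.
b² = 4 so b = 2; the minor axis has length 2b = 4.

4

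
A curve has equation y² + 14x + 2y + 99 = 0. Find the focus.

(-21/2, -1)

Only y is squared. Complete the square in y: (y + 1)² = -14(x + 7).
Vertex (-7, -1); 4p = -14 so p = -7/2. Opens left.
Focus is p units from the vertex along the axis: (h + p, k).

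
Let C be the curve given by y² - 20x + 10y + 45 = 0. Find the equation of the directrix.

x = -4

Only y is squared. Complete the square in y: (y + 5)² = 20(x - 1).
Vertex (1, -5); 4p = 20 so p = 5. Opens right.
Directrix is the vertical line x = h − p = 1 − (5) = -4.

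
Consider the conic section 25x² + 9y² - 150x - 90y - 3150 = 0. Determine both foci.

(3, -11) and (3, 21)

Rearranging, 25(x² - 6x) + 9(y² - 10y) = 3150.
Completing the square gives 25(x - 3)² + 9(y - 5)² = 3150 + 225 + 225 = 3600.
Dividing both sides by 3600: (x - 3)²/144 + (y - 5)²/400 = 1
Ellipse, center (3, 5), major axis vertical; a² = 400, b² = 144.
c² = a² - b² = 400 - 144 = 256, so c = 16.
Foci lie on the vertical axis through the center: (h, k ± c).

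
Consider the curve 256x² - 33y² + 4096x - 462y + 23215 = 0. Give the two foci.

Rearranging, 256(x² + 16x) -33(y² + 14y) = -23215.
Complete the square in x and y: 256(x + 8)² -33(y + 7)² = -23215 + 16384 - 1617 = -8448
Divide by -8448: (y + 7)²/256 - (x + 8)²/33 = 1
Hyperbola, center (-8, -7), transverse axis vertical; a² = 256, b² = 33.
c² = a² + b² = 256 + 33 = 289, so c = 17.
Foci lie on the vertical axis through the center: (h, k ± c).

(-8, -24) and (-8, 10)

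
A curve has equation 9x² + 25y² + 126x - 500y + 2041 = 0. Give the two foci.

(-15, 10) and (1, 10)

Rearranging, 9(x² + 14x) + 25(y² - 20y) = -2041.
Completing the square gives 9(x + 7)² + 25(y - 10)² = -2041 + 441 + 2500 = 900.
Dividing both sides by 900: (x + 7)²/100 + (y - 10)²/36 = 1
Ellipse, center (-7, 10), major axis horizontal; a² = 100, b² = 36.
c² = a² - b² = 100 - 36 = 64, so c = 8.
Foci lie on the horizontal axis through the center: (h ± c, k).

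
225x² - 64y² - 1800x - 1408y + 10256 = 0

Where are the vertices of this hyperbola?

(4, -26) and (4, 4)

225(x² - 8x) -64(y² + 22y) = -10256
Completing the square gives 225(x - 4)² -64(y + 11)² = -10256 + 3600 - 7744 = -14400.
Dividing both sides by -14400: (y + 11)²/225 - (x - 4)²/64 = 1
Hyperbola, center (4, -11), transverse axis vertical; a² = 225, b² = 64.
a = 15. Vertices at (h, k ± a).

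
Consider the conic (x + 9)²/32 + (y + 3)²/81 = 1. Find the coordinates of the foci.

Center (-9, -3). The larger denominator 81 sits under the y-term, so the major axis is vertical; a² = 81, b² = 32.
c² = a² - b² = 81 - 32 = 49, so c = 7.
Foci lie on the vertical axis through the center: (h, k ± c).

(-9, -10) and (-9, 4)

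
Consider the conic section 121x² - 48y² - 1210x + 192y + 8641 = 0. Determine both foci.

121(x² - 10x) -48(y² - 4y) = -8641
Complete the square: 121(x - 5)² -48(y - 2)² = -8641 + 3025 - 192 = -5808
Dividing both sides by -5808: (y - 2)²/121 - (x - 5)²/48 = 1
Hyperbola, center (5, 2), transverse axis vertical; a² = 121, b² = 48.
c² = a² + b² = 121 + 48 = 169, so c = 13.
Foci lie on the vertical axis through the center: (h, k ± c).

(5, -11) and (5, 15)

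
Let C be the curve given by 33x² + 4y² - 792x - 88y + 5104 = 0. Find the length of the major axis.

33(x² - 24x) + 4(y² - 22y) = -5104
Complete the square in x and y: 33(x - 12)² + 4(y - 11)² = -5104 + 4752 + 484 = 132
Divide by 132: (x - 12)²/4 + (y - 11)²/33 = 1
Ellipse, center (12, 11), major axis vertical; a² = 33, b² = 4.
a² = 33 so a = √33; the major axis has length 2a = 2√33.

2√33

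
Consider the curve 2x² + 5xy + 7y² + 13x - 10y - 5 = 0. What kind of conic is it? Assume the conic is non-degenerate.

A = 2, B = 5, C = 7.
Discriminant B² − 4AC = 5² − 4·2·7 = -31.
B² − 4AC < 0 ⇒ ellipse.

ellipse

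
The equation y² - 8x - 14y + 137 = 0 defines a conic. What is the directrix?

Only y is squared. Complete the square in y: (y - 7)² = 8(x - 11).
Vertex (11, 7); 4p = 8 so p = 2. Opens right.
Directrix is the vertical line x = h − p = 11 − (2) = 9.

x = 9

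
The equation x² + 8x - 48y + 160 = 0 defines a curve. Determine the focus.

Only x is squared. Complete the square in x: (x + 4)² = 48(y - 3).
Vertex (-4, 3); 4p = 48 so p = 12. Opens up.
Focus is p units from the vertex along the axis: (h, k + p).

(-4, 15)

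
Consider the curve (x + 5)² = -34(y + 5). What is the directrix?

y = 7/2

Vertex (-5, -5); 4p = -34 so p = -17/2. Opens down.
Directrix is the horizontal line y = k − p = -5 − (-17/2) = 7/2.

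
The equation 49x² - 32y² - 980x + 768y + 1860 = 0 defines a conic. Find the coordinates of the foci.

(10, 3) and (10, 21)

Rearranging, 49(x² - 20x) -32(y² - 24y) = -1860.
Complete the square: 49(x - 10)² -32(y - 12)² = -1860 + 4900 - 4608 = -1568
Divide through by -1568 to get (y - 12)²/49 - (x - 10)²/32 = 1.
Hyperbola, center (10, 12), transverse axis vertical; a² = 49, b² = 32.
c² = a² + b² = 49 + 32 = 81, so c = 9.
Foci lie on the vertical axis through the center: (h, k ± c).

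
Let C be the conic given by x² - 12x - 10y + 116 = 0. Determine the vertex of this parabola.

Only x is squared. Complete the square in x: (x - 6)² = 10(y - 8).
Vertex (6, 8); 4p = 10 so p = 5/2. Opens up.

(6, 8)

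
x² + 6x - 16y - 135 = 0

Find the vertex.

(-3, -9)

Only x is squared. Complete the square in x: (x + 3)² = 16(y + 9).
Vertex (-3, -9); 4p = 16 so p = 4. Opens up.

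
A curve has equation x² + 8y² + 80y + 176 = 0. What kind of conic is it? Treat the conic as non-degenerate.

No xy term. Coefficients of x² and y² are A = 1, C = 8.
A and C have the same sign but A ≠ C ⇒ ellipse.

ellipse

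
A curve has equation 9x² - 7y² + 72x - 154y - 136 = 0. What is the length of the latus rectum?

14

Collect terms: 9(x² + 8x) -7(y² + 22y) = 136
Complete the square: 9(x + 4)² -7(y + 11)² = 136 + 144 - 847 = -567
Divide through by -567 to get (y + 11)²/81 - (x + 4)²/63 = 1.
Hyperbola, center (-4, -11), transverse axis vertical; a² = 81, b² = 63.
Latus rectum length = 2b²/a = 2·63/9 = 14.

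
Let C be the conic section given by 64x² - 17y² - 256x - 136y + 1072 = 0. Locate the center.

(2, -4)

64(x² - 4x) -17(y² + 8y) = -1072
Completing the square gives 64(x - 2)² -17(y + 4)² = -1072 + 256 - 272 = -1088.
Dividing both sides by -1088: (y + 4)²/64 - (x - 2)²/17 = 1
Hyperbola with center (2, -4).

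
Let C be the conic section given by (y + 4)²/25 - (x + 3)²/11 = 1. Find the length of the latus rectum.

22/5

Center (-3, -4). The positive term is the y-term, so the transverse axis is vertical; a² = 25, b² = 11.
Latus rectum length = 2b²/a = 2·11/5 = 22/5.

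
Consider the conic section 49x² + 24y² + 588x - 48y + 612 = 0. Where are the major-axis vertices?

Group: 49(x² + 12x) + 24(y² - 2y) = -612
Complete the square: 49(x + 6)² + 24(y - 1)² = -612 + 1764 + 24 = 1176
Divide by 1176: (x + 6)²/24 + (y - 1)²/49 = 1
Ellipse, center (-6, 1), major axis vertical; a² = 49, b² = 24.
a = 7. Vertices at (h, k ± a).

(-6, -6) and (-6, 8)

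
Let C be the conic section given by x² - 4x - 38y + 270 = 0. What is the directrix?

y = -5/2

Only x is squared. Complete the square in x: (x - 2)² = 38(y - 7).
Vertex (2, 7); 4p = 38 so p = 19/2. Opens up.
Directrix is the horizontal line y = k − p = 7 − (19/2) = -5/2.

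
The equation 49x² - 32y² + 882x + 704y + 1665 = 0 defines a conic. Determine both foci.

Group the x- and y-terms: 49(x² + 18x) -32(y² - 22y) = -1665
Complete the square in x and y: 49(x + 9)² -32(y - 11)² = -1665 + 3969 - 3872 = -1568
Dividing both sides by -1568: (y - 11)²/49 - (x + 9)²/32 = 1
Hyperbola, center (-9, 11), transverse axis vertical; a² = 49, b² = 32.
c² = a² + b² = 49 + 32 = 81, so c = 9.
Foci lie on the vertical axis through the center: (h, k ± c).

(-9, 2) and (-9, 20)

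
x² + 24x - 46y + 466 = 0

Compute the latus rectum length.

46

Only x is squared. Complete the square in x: (x + 12)² = 46(y - 7).
Vertex (-12, 7); 4p = 46 so p = 23/2. Opens up.
Latus rectum length = |4p| = 46.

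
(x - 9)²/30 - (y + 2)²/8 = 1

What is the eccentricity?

e = √285/15

Center (9, -2). The positive term is the x-term, so the transverse axis is horizontal; a² = 30, b² = 8.
c² = a² + b² = 38, so c = √38.
e = c/a = √38/√30 = √285/15.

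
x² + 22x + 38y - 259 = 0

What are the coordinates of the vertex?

(-11, 10)

Only x is squared. Complete the square in x: (x + 11)² = -38(y - 10).
Vertex (-11, 10); 4p = -38 so p = -19/2. Opens down.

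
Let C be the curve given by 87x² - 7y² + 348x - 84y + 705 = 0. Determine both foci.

(-2, -6 - √94) and (-2, -6 + √94)

Rearranging, 87(x² + 4x) -7(y² + 12y) = -705.
87(x + 2)² -7(y + 6)² = -705 + 348 - 252 = -609
Dividing both sides by -609: (y + 6)²/87 - (x + 2)²/7 = 1
Hyperbola, center (-2, -6), transverse axis vertical; a² = 87, b² = 7.
c² = a² + b² = 87 + 7 = 94, so c = √94.
Foci lie on the vertical axis through the center: (h, k ± c).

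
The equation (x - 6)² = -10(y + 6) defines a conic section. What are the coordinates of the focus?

Vertex (6, -6); 4p = -10 so p = -5/2. Opens down.
Focus is p units from the vertex along the axis: (h, k + p).

(6, -17/2)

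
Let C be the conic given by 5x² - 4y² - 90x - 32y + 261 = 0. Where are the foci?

Rearranging, 5(x² - 18x) -4(y² + 8y) = -261.
Completing the square gives 5(x - 9)² -4(y + 4)² = -261 + 405 - 64 = 80.
Dividing both sides by 80: (x - 9)²/16 - (y + 4)²/20 = 1
Hyperbola, center (9, -4), transverse axis horizontal; a² = 16, b² = 20.
c² = a² + b² = 16 + 20 = 36, so c = 6.
Foci lie on the horizontal axis through the center: (h ± c, k).

(3, -4) and (15, -4)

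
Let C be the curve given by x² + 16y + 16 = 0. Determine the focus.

Only x is squared. Complete the square in x: x² = -16(y + 1).
Vertex (0, -1); 4p = -16 so p = -4. Opens down.
Focus is p units from the vertex along the axis: (h, k + p).

(0, -5)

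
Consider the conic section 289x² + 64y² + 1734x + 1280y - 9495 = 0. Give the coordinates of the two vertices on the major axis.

(-3, -27) and (-3, 7)

Group the x- and y-terms: 289(x² + 6x) + 64(y² + 20y) = 9495
Complete the square in x and y: 289(x + 3)² + 64(y + 10)² = 9495 + 2601 + 6400 = 18496
Divide by 18496: (x + 3)²/64 + (y + 10)²/289 = 1
Ellipse, center (-3, -10), major axis vertical; a² = 289, b² = 64.
a = 17. Vertices at (h, k ± a).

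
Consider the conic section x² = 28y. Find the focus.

(0, 7)

Vertex (0, 0); 4p = 28 so p = 7. Opens up.
Focus is p units from the vertex along the axis: (h, k + p).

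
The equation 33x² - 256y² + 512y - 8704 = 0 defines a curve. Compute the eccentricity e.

Group: 33x² -256(y² - 2y) = 8704
Complete the square: 33x² -256(y - 1)² = 8704 + 0 - 256 = 8448
Dividing both sides by 8448: x²/256 - (y - 1)²/33 = 1
Hyperbola, center (0, 1), transverse axis horizontal; a² = 256, b² = 33.
c² = a² + b² = 289, so c = 17.
e = c/a = 17/16.

e = 17/16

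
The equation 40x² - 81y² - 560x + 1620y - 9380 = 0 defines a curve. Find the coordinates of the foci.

Collect terms: 40(x² - 14x) -81(y² - 20y) = 9380
Complete the square in x and y: 40(x - 7)² -81(y - 10)² = 9380 + 1960 - 8100 = 3240
Divide by 3240: (x - 7)²/81 - (y - 10)²/40 = 1
Hyperbola, center (7, 10), transverse axis horizontal; a² = 81, b² = 40.
c² = a² + b² = 81 + 40 = 121, so c = 11.
Foci lie on the horizontal axis through the center: (h ± c, k).

(-4, 10) and (18, 10)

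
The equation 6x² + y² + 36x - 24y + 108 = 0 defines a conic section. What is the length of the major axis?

Group the x- and y-terms: 6(x² + 6x) + (y² - 24y) = -108
Complete the square: 6(x + 3)² + (y - 12)² = -108 + 54 + 144 = 90
Dividing both sides by 90: (x + 3)²/15 + (y - 12)²/90 = 1
Ellipse, center (-3, 12), major axis vertical; a² = 90, b² = 15.
a² = 90 so a = 3√10; the major axis has length 2a = 6√10.

6√10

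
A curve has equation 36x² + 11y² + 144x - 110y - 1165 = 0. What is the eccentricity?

Rearranging, 36(x² + 4x) + 11(y² - 10y) = 1165.
Complete the square in x and y: 36(x + 2)² + 11(y - 5)² = 1165 + 144 + 275 = 1584
Dividing both sides by 1584: (x + 2)²/44 + (y - 5)²/144 = 1
Ellipse, center (-2, 5), major axis vertical; a² = 144, b² = 44.
c² = a² - b² = 100, so c = 10.
e = c/a = 10/12 = 5/6.

e = 5/6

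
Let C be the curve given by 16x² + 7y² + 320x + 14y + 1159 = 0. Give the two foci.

(-10, -7) and (-10, 5)

Group the x- and y-terms: 16(x² + 20x) + 7(y² + 2y) = -1159
Complete the square in x and y: 16(x + 10)² + 7(y + 1)² = -1159 + 1600 + 7 = 448
Dividing both sides by 448: (x + 10)²/28 + (y + 1)²/64 = 1
Ellipse, center (-10, -1), major axis vertical; a² = 64, b² = 28.
c² = a² - b² = 64 - 28 = 36, so c = 6.
Foci lie on the vertical axis through the center: (h, k ± c).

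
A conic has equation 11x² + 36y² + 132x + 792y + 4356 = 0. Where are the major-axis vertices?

(-12, -11) and (0, -11)

Group: 11(x² + 12x) + 36(y² + 22y) = -4356
11(x + 6)² + 36(y + 11)² = -4356 + 396 + 4356 = 396
Divide by 396: (x + 6)²/36 + (y + 11)²/11 = 1
Ellipse, center (-6, -11), major axis horizontal; a² = 36, b² = 11.
a = 6. Vertices at (h ± a, k).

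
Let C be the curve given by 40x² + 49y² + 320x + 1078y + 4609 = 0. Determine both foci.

(-7, -11) and (-1, -11)

Group: 40(x² + 8x) + 49(y² + 22y) = -4609
40(x + 4)² + 49(y + 11)² = -4609 + 640 + 5929 = 1960
Dividing both sides by 1960: (x + 4)²/49 + (y + 11)²/40 = 1
Ellipse, center (-4, -11), major axis horizontal; a² = 49, b² = 40.
c² = a² - b² = 49 - 40 = 9, so c = 3.
Foci lie on the horizontal axis through the center: (h ± c, k).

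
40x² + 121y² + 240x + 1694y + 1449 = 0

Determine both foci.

Group the x- and y-terms: 40(x² + 6x) + 121(y² + 14y) = -1449
Completing the square gives 40(x + 3)² + 121(y + 7)² = -1449 + 360 + 5929 = 4840.
Divide through by 4840 to get (x + 3)²/121 + (y + 7)²/40 = 1.
Ellipse, center (-3, -7), major axis horizontal; a² = 121, b² = 40.
c² = a² - b² = 121 - 40 = 81, so c = 9.
Foci lie on the horizontal axis through the center: (h ± c, k).

(-12, -7) and (6, -7)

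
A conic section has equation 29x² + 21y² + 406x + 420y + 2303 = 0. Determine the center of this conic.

(-7, -10)

Group the x- and y-terms: 29(x² + 14x) + 21(y² + 20y) = -2303
Complete the square in x and y: 29(x + 7)² + 21(y + 10)² = -2303 + 1421 + 2100 = 1218
Divide through by 1218 to get (x + 7)²/42 + (y + 10)²/58 = 1.
Ellipse with center (-7, -10).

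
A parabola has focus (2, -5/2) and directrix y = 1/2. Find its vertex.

The vertex is the midpoint between the focus and the directrix along the axis of symmetry.
Axis is vertical (directrix is horizontal). Vertex y-coordinate = (-5/2 + 1/2)/2 = -1; x-coordinate = 2.

(2, -1)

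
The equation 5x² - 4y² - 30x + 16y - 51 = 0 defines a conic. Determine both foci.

(-3, 2) and (9, 2)

Group: 5(x² - 6x) -4(y² - 4y) = 51
Complete the square: 5(x - 3)² -4(y - 2)² = 51 + 45 - 16 = 80
Divide by 80: (x - 3)²/16 - (y - 2)²/20 = 1
Hyperbola, center (3, 2), transverse axis horizontal; a² = 16, b² = 20.
c² = a² + b² = 16 + 20 = 36, so c = 6.
Foci lie on the horizontal axis through the center: (h ± c, k).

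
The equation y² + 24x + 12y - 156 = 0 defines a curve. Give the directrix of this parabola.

Only y is squared. Complete the square in y: (y + 6)² = -24(x - 8).
Vertex (8, -6); 4p = -24 so p = -6. Opens left.
Directrix is the vertical line x = h − p = 8 − (-6) = 14.

x = 14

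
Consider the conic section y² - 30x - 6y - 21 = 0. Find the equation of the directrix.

Only y is squared. Complete the square in y: (y - 3)² = 30(x + 1).
Vertex (-1, 3); 4p = 30 so p = 15/2. Opens right.
Directrix is the vertical line x = h − p = -1 − (15/2) = -17/2.

x = -17/2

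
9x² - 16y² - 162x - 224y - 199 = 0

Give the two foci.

Collect terms: 9(x² - 18x) -16(y² + 14y) = 199
9(x - 9)² -16(y + 7)² = 199 + 729 - 784 = 144
Divide by 144: (x - 9)²/16 - (y + 7)²/9 = 1
Hyperbola, center (9, -7), transverse axis horizontal; a² = 16, b² = 9.
c² = a² + b² = 16 + 9 = 25, so c = 5.
Foci lie on the horizontal axis through the center: (h ± c, k).

(4, -7) and (14, -7)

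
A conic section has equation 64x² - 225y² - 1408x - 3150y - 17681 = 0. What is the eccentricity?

e = 17/15

64(x² - 22x) -225(y² + 14y) = 17681
Complete the square: 64(x - 11)² -225(y + 7)² = 17681 + 7744 - 11025 = 14400
Dividing both sides by 14400: (x - 11)²/225 - (y + 7)²/64 = 1
Hyperbola, center (11, -7), transverse axis horizontal; a² = 225, b² = 64.
c² = a² + b² = 289, so c = 17.
e = c/a = 17/15.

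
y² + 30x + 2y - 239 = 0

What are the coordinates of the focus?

(1/2, -1)

Only y is squared. Complete the square in y: (y + 1)² = -30(x - 8).
Vertex (8, -1); 4p = -30 so p = -15/2. Opens left.
Focus is p units from the vertex along the axis: (h + p, k).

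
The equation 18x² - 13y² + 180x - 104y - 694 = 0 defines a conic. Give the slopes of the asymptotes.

18(x² + 10x) -13(y² + 8y) = 694
Complete the square: 18(x + 5)² -13(y + 4)² = 694 + 450 - 208 = 936
Divide through by 936 to get (x + 5)²/52 - (y + 4)²/72 = 1.
Hyperbola, center (-5, -4), transverse axis horizontal; a² = 52, b² = 72.
For a horizontal hyperbola the asymptotes have slope ±b/a.
Here that is ±6√2/2√13 = ±3√26/13.

3√26/13 and -3√26/13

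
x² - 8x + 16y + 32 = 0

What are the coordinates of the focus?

Only x is squared. Complete the square in x: (x - 4)² = -16(y + 1).
Vertex (4, -1); 4p = -16 so p = -4. Opens down.
Focus is p units from the vertex along the axis: (h, k + p).

(4, -5)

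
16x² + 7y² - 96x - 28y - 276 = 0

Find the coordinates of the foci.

16(x² - 6x) + 7(y² - 4y) = 276
Complete the square in x and y: 16(x - 3)² + 7(y - 2)² = 276 + 144 + 28 = 448
Divide by 448: (x - 3)²/28 + (y - 2)²/64 = 1
Ellipse, center (3, 2), major axis vertical; a² = 64, b² = 28.
c² = a² - b² = 64 - 28 = 36, so c = 6.
Foci lie on the vertical axis through the center: (h, k ± c).

(3, -4) and (3, 8)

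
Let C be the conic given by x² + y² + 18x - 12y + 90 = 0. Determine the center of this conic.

Collect terms: (x² + 18x) + (y² - 12y) = -90
(x + 9)² + (y - 6)² = -90 + 81 + 36 = 27
So (x + 9)² + (y - 6)² = 27.
Circle centered at (-9, 6) with r² = 27.

(-9, 6)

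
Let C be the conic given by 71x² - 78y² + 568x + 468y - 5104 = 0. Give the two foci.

(-4 - √149, 3) and (-4 + √149, 3)

Group: 71(x² + 8x) -78(y² - 6y) = 5104
Complete the square in x and y: 71(x + 4)² -78(y - 3)² = 5104 + 1136 - 702 = 5538
Dividing both sides by 5538: (x + 4)²/78 - (y - 3)²/71 = 1
Hyperbola, center (-4, 3), transverse axis horizontal; a² = 78, b² = 71.
c² = a² + b² = 78 + 71 = 149, so c = √149.
Foci lie on the horizontal axis through the center: (h ± c, k).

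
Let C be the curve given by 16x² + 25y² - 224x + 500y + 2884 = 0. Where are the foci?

(4, -10) and (10, -10)

16(x² - 14x) + 25(y² + 20y) = -2884
Complete the square: 16(x - 7)² + 25(y + 10)² = -2884 + 784 + 2500 = 400
Divide by 400: (x - 7)²/25 + (y + 10)²/16 = 1
Ellipse, center (7, -10), major axis horizontal; a² = 25, b² = 16.
c² = a² - b² = 25 - 16 = 9, so c = 3.
Foci lie on the horizontal axis through the center: (h ± c, k).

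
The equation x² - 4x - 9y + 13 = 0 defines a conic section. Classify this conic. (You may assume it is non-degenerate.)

No xy term. Coefficients of x² and y² are A = 1, C = 0.
Exactly one squared variable ⇒ parabola.

parabola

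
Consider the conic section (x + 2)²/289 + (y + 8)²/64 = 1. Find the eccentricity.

e = 15/17

Center (-2, -8). The larger denominator 289 sits under the x-term, so the major axis is horizontal; a² = 289, b² = 64.
c² = a² - b² = 225, so c = 15.
e = c/a = 15/17.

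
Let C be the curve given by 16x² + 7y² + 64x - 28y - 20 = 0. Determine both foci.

16(x² + 4x) + 7(y² - 4y) = 20
Complete the square in x and y: 16(x + 2)² + 7(y - 2)² = 20 + 64 + 28 = 112
Dividing both sides by 112: (x + 2)²/7 + (y - 2)²/16 = 1
Ellipse, center (-2, 2), major axis vertical; a² = 16, b² = 7.
c² = a² - b² = 16 - 7 = 9, so c = 3.
Foci lie on the vertical axis through the center: (h, k ± c).

(-2, -1) and (-2, 5)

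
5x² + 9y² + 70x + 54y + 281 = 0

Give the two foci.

Collect terms: 5(x² + 14x) + 9(y² + 6y) = -281
Completing the square gives 5(x + 7)² + 9(y + 3)² = -281 + 245 + 81 = 45.
Divide by 45: (x + 7)²/9 + (y + 3)²/5 = 1
Ellipse, center (-7, -3), major axis horizontal; a² = 9, b² = 5.
c² = a² - b² = 9 - 5 = 4, so c = 2.
Foci lie on the horizontal axis through the center: (h ± c, k).

(-9, -3) and (-5, -3)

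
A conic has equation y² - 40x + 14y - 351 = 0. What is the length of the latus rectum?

Only y is squared. Complete the square in y: (y + 7)² = 40(x + 10).
Vertex (-10, -7); 4p = 40 so p = 10. Opens right.
Latus rectum length = |4p| = 40.

40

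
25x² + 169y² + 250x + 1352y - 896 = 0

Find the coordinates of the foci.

(-17, -4) and (7, -4)

Collect terms: 25(x² + 10x) + 169(y² + 8y) = 896
25(x + 5)² + 169(y + 4)² = 896 + 625 + 2704 = 4225
Divide by 4225: (x + 5)²/169 + (y + 4)²/25 = 1
Ellipse, center (-5, -4), major axis horizontal; a² = 169, b² = 25.
c² = a² - b² = 169 - 25 = 144, so c = 12.
Foci lie on the horizontal axis through the center: (h ± c, k).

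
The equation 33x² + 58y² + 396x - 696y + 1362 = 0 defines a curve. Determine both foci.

Group: 33(x² + 12x) + 58(y² - 12y) = -1362
Complete the square in x and y: 33(x + 6)² + 58(y - 6)² = -1362 + 1188 + 2088 = 1914
Dividing both sides by 1914: (x + 6)²/58 + (y - 6)²/33 = 1
Ellipse, center (-6, 6), major axis horizontal; a² = 58, b² = 33.
c² = a² - b² = 58 - 33 = 25, so c = 5.
Foci lie on the horizontal axis through the center: (h ± c, k).

(-11, 6) and (-1, 6)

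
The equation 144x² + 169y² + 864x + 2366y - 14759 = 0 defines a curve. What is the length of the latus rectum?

288/13

Collect terms: 144(x² + 6x) + 169(y² + 14y) = 14759
Completing the square gives 144(x + 3)² + 169(y + 7)² = 14759 + 1296 + 8281 = 24336.
Dividing both sides by 24336: (x + 3)²/169 + (y + 7)²/144 = 1
Ellipse, center (-3, -7), major axis horizontal; a² = 169, b² = 144.
Latus rectum length = 2b²/a = 2·144/13 = 288/13.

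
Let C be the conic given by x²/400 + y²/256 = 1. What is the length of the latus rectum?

128/5

Center (0, 0). The larger denominator 400 sits under the x-term, so the major axis is horizontal; a² = 400, b² = 256.
Latus rectum length = 2b²/a = 2·256/20 = 128/5.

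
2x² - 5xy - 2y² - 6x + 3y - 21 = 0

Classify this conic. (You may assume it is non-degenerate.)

A = 2, B = -5, C = -2.
Discriminant B² − 4AC = (-5)² − 4·2·(-2) = 41.
B² − 4AC > 0 ⇒ hyperbola.

hyperbola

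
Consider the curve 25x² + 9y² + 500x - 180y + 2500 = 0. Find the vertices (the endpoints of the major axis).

(-10, 0) and (-10, 20)

Collect terms: 25(x² + 20x) + 9(y² - 20y) = -2500
Completing the square gives 25(x + 10)² + 9(y - 10)² = -2500 + 2500 + 900 = 900.
Divide through by 900 to get (x + 10)²/36 + (y - 10)²/100 = 1.
Ellipse, center (-10, 10), major axis vertical; a² = 100, b² = 36.
a = 10. Vertices at (h, k ± a).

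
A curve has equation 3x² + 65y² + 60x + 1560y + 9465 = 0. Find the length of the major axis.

Group the x- and y-terms: 3(x² + 20x) + 65(y² + 24y) = -9465
Complete the square: 3(x + 10)² + 65(y + 12)² = -9465 + 300 + 9360 = 195
Divide through by 195 to get (x + 10)²/65 + (y + 12)²/3 = 1.
Ellipse, center (-10, -12), major axis horizontal; a² = 65, b² = 3.
a² = 65 so a = √65; the major axis has length 2a = 2√65.

2√65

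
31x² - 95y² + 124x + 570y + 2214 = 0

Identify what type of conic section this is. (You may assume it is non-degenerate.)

hyperbola

No xy term. Coefficients of x² and y² are A = 31, C = -95.
A and C have opposite signs ⇒ hyperbola.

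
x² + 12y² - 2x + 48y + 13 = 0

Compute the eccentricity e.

e = √33/6

Collect terms: (x² - 2x) + 12(y² + 4y) = -13
(x - 1)² + 12(y + 2)² = -13 + 1 + 48 = 36
Dividing both sides by 36: (x - 1)²/36 + (y + 2)²/3 = 1
Ellipse, center (1, -2), major axis horizontal; a² = 36, b² = 3.
c² = a² - b² = 33, so c = √33.
e = c/a = √33/6.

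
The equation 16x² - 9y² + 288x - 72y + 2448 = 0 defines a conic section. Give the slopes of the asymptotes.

16(x² + 18x) -9(y² + 8y) = -2448
Completing the square gives 16(x + 9)² -9(y + 4)² = -2448 + 1296 - 144 = -1296.
Divide by -1296: (y + 4)²/144 - (x + 9)²/81 = 1
Hyperbola, center (-9, -4), transverse axis vertical; a² = 144, b² = 81.
For a vertical hyperbola the asymptotes have slope ±a/b.
Here that is ±12/9 = ±4/3.

4/3 and -4/3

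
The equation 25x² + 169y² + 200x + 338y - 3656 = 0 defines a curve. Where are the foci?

25(x² + 8x) + 169(y² + 2y) = 3656
Complete the square: 25(x + 4)² + 169(y + 1)² = 3656 + 400 + 169 = 4225
Divide through by 4225 to get (x + 4)²/169 + (y + 1)²/25 = 1.
Ellipse, center (-4, -1), major axis horizontal; a² = 169, b² = 25.
c² = a² - b² = 169 - 25 = 144, so c = 12.
Foci lie on the horizontal axis through the center: (h ± c, k).

(-16, -1) and (8, -1)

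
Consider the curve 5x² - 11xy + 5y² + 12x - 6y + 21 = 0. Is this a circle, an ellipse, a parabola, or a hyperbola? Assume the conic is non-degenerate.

hyperbola

A = 5, B = -11, C = 5.
Discriminant B² − 4AC = (-11)² − 4·5·5 = 21.
B² − 4AC > 0 ⇒ hyperbola.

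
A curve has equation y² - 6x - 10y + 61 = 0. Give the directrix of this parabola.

x = 9/2

Only y is squared. Complete the square in y: (y - 5)² = 6(x - 6).
Vertex (6, 5); 4p = 6 so p = 3/2. Opens right.
Directrix is the vertical line x = h − p = 6 − (3/2) = 9/2.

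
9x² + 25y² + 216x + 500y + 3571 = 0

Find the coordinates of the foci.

(-16, -10) and (-8, -10)

Group the x- and y-terms: 9(x² + 24x) + 25(y² + 20y) = -3571
Complete the square: 9(x + 12)² + 25(y + 10)² = -3571 + 1296 + 2500 = 225
Dividing both sides by 225: (x + 12)²/25 + (y + 10)²/9 = 1
Ellipse, center (-12, -10), major axis horizontal; a² = 25, b² = 9.
c² = a² - b² = 25 - 9 = 16, so c = 4.
Foci lie on the horizontal axis through the center: (h ± c, k).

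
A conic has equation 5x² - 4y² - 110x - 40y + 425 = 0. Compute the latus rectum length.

10

5(x² - 22x) -4(y² + 10y) = -425
Completing the square gives 5(x - 11)² -4(y + 5)² = -425 + 605 - 100 = 80.
Divide through by 80 to get (x - 11)²/16 - (y + 5)²/20 = 1.
Hyperbola, center (11, -5), transverse axis horizontal; a² = 16, b² = 20.
Latus rectum length = 2b²/a = 2·20/4 = 10.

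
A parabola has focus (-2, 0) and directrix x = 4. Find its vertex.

The vertex is the midpoint between the focus and the directrix along the axis of symmetry.
Axis is horizontal (directrix is vertical). Vertex x-coordinate = (-2 + 4)/2 = 1; y-coordinate = 0.

(1, 0)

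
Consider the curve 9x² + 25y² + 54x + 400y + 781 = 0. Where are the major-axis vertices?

(-13, -8) and (7, -8)

Collect terms: 9(x² + 6x) + 25(y² + 16y) = -781
Complete the square in x and y: 9(x + 3)² + 25(y + 8)² = -781 + 81 + 1600 = 900
Dividing both sides by 900: (x + 3)²/100 + (y + 8)²/36 = 1
Ellipse, center (-3, -8), major axis horizontal; a² = 100, b² = 36.
a = 10. Vertices at (h ± a, k).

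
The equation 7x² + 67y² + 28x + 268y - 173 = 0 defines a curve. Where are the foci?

(-2 - 2√15, -2) and (-2 + 2√15, -2)

Group: 7(x² + 4x) + 67(y² + 4y) = 173
Completing the square gives 7(x + 2)² + 67(y + 2)² = 173 + 28 + 268 = 469.
Divide by 469: (x + 2)²/67 + (y + 2)²/7 = 1
Ellipse, center (-2, -2), major axis horizontal; a² = 67, b² = 7.
c² = a² - b² = 67 - 7 = 60, so c = 2√15.
Foci lie on the horizontal axis through the center: (h ± c, k).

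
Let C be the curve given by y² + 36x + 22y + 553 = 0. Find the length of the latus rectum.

Only y is squared. Complete the square in y: (y + 11)² = -36(x + 12).
Vertex (-12, -11); 4p = -36 so p = -9. Opens left.
Latus rectum length = |4p| = 36.

36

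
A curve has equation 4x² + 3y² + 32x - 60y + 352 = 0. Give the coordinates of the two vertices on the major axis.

Group the x- and y-terms: 4(x² + 8x) + 3(y² - 20y) = -352
Complete the square in x and y: 4(x + 4)² + 3(y - 10)² = -352 + 64 + 300 = 12
Divide through by 12 to get (x + 4)²/3 + (y - 10)²/4 = 1.
Ellipse, center (-4, 10), major axis vertical; a² = 4, b² = 3.
a = 2. Vertices at (h, k ± a).

(-4, 8) and (-4, 12)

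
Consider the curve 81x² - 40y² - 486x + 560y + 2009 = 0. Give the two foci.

81(x² - 6x) -40(y² - 14y) = -2009
Complete the square: 81(x - 3)² -40(y - 7)² = -2009 + 729 - 1960 = -3240
Divide by -3240: (y - 7)²/81 - (x - 3)²/40 = 1
Hyperbola, center (3, 7), transverse axis vertical; a² = 81, b² = 40.
c² = a² + b² = 81 + 40 = 121, so c = 11.
Foci lie on the vertical axis through the center: (h, k ± c).

(3, -4) and (3, 18)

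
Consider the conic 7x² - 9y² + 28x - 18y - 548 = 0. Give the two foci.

(-14, -1) and (10, -1)

Collect terms: 7(x² + 4x) -9(y² + 2y) = 548
Complete the square in x and y: 7(x + 2)² -9(y + 1)² = 548 + 28 - 9 = 567
Divide by 567: (x + 2)²/81 - (y + 1)²/63 = 1
Hyperbola, center (-2, -1), transverse axis horizontal; a² = 81, b² = 63.
c² = a² + b² = 81 + 63 = 144, so c = 12.
Foci lie on the horizontal axis through the center: (h ± c, k).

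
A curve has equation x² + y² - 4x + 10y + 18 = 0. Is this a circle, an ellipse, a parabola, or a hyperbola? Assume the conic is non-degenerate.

No xy term. Coefficients of x² and y² are A = 1, C = 1.
A = C (same sign) ⇒ circle.

circle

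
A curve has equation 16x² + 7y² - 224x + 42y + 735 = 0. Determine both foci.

(7, -6) and (7, 0)

Group: 16(x² - 14x) + 7(y² + 6y) = -735
Complete the square in x and y: 16(x - 7)² + 7(y + 3)² = -735 + 784 + 63 = 112
Divide by 112: (x - 7)²/7 + (y + 3)²/16 = 1
Ellipse, center (7, -3), major axis vertical; a² = 16, b² = 7.
c² = a² - b² = 16 - 7 = 9, so c = 3.
Foci lie on the vertical axis through the center: (h, k ± c).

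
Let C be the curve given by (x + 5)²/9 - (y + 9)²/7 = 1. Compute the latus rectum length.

14/3

Center (-5, -9). The positive term is the x-term, so the transverse axis is horizontal; a² = 9, b² = 7.
Latus rectum length = 2b²/a = 2·7/3 = 14/3.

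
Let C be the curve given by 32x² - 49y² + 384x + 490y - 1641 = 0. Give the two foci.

(-15, 5) and (3, 5)

32(x² + 12x) -49(y² - 10y) = 1641
Complete the square in x and y: 32(x + 6)² -49(y - 5)² = 1641 + 1152 - 1225 = 1568
Divide through by 1568 to get (x + 6)²/49 - (y - 5)²/32 = 1.
Hyperbola, center (-6, 5), transverse axis horizontal; a² = 49, b² = 32.
c² = a² + b² = 49 + 32 = 81, so c = 9.
Foci lie on the horizontal axis through the center: (h ± c, k).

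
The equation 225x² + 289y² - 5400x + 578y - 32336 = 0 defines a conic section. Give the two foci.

225(x² - 24x) + 289(y² + 2y) = 32336
225(x - 12)² + 289(y + 1)² = 32336 + 32400 + 289 = 65025
Divide by 65025: (x - 12)²/289 + (y + 1)²/225 = 1
Ellipse, center (12, -1), major axis horizontal; a² = 289, b² = 225.
c² = a² - b² = 289 - 225 = 64, so c = 8.
Foci lie on the horizontal axis through the center: (h ± c, k).

(4, -1) and (20, -1)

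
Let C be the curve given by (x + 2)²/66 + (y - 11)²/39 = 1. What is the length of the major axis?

2√66

Center (-2, 11). The larger denominator 66 sits under the x-term, so the major axis is horizontal; a² = 66, b² = 39.
a² = 66 so a = √66; the major axis has length 2a = 2√66.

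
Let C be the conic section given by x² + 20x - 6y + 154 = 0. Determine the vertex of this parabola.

(-10, 9)

Only x is squared. Complete the square in x: (x + 10)² = 6(y - 9).
Vertex (-10, 9); 4p = 6 so p = 3/2. Opens up.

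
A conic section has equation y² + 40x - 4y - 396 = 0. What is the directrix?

x = 20

Only y is squared. Complete the square in y: (y - 2)² = -40(x - 10).
Vertex (10, 2); 4p = -40 so p = -10. Opens left.
Directrix is the vertical line x = h − p = 10 − (-10) = 20.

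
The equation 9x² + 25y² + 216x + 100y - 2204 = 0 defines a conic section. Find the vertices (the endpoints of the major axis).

(-32, -2) and (8, -2)

Group: 9(x² + 24x) + 25(y² + 4y) = 2204
9(x + 12)² + 25(y + 2)² = 2204 + 1296 + 100 = 3600
Divide by 3600: (x + 12)²/400 + (y + 2)²/144 = 1
Ellipse, center (-12, -2), major axis horizontal; a² = 400, b² = 144.
a = 20. Vertices at (h ± a, k).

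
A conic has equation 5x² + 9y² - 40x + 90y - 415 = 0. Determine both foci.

Group: 5(x² - 8x) + 9(y² + 10y) = 415
5(x - 4)² + 9(y + 5)² = 415 + 80 + 225 = 720
Dividing both sides by 720: (x - 4)²/144 + (y + 5)²/80 = 1
Ellipse, center (4, -5), major axis horizontal; a² = 144, b² = 80.
c² = a² - b² = 144 - 80 = 64, so c = 8.
Foci lie on the horizontal axis through the center: (h ± c, k).

(-4, -5) and (12, -5)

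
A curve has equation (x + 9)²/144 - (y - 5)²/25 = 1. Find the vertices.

(-21, 5) and (3, 5)

Center (-9, 5). The positive term is the x-term, so the transverse axis is horizontal; a² = 144, b² = 25.
a = 12. Vertices at (h ± a, k).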